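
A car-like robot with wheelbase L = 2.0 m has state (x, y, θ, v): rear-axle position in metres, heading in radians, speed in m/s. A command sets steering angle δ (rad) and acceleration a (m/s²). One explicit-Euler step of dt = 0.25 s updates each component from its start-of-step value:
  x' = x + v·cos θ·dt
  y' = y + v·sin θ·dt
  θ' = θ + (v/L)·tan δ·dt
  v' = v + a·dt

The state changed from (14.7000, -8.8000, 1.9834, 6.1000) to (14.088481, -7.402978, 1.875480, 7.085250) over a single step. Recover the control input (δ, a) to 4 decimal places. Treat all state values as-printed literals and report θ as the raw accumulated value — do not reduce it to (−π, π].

a = (v'−v)/dt = (0.985250)/0.25 = 3.9410
Δθ = θ'−θ = -0.107920;  (v·dt/L) = 6.1000·0.25/2.0 = 0.762500
tan δ = Δθ·L/(v·dt) = -0.141534  →  δ = -0.1406

δ = -0.1406, a = 3.9410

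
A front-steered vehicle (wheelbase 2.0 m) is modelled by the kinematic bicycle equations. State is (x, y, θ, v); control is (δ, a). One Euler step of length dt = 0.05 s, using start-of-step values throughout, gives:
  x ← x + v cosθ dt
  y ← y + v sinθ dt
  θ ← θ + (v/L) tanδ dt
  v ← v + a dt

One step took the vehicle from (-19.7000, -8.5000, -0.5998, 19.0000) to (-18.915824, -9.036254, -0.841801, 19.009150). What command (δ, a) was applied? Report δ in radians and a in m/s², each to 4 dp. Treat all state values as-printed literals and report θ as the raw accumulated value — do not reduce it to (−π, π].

δ = -0.4712, a = 0.1830

a = (v'−v)/dt = (0.009150)/0.05 = 0.1830
Δθ = θ'−θ = -0.242001;  (v·dt/L) = 19.0000·0.05/2.0 = 0.475000
tan δ = Δθ·L/(v·dt) = -0.509476  →  δ = -0.4712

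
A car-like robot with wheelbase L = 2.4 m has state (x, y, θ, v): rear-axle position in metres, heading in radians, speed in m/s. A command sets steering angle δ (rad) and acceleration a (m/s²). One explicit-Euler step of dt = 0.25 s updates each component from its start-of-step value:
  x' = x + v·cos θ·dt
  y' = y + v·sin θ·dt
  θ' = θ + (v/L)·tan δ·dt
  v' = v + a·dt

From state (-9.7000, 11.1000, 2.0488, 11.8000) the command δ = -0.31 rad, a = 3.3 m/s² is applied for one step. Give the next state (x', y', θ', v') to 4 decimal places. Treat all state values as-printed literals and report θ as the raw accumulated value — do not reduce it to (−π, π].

x' = -9.7000 + 11.8000·cos(2.0488)·0.25 = -11.0570
y' = 11.1000 + 11.8000·sin(2.0488)·0.25 = 13.7193
θ' = 2.0488 + (11.8000/2.4)·tan(-0.31)·0.25 = 1.6551
v' = 11.8000 + 3.3000·0.25 = 12.6250

(-11.0570, 13.7193, 1.6551, 12.6250)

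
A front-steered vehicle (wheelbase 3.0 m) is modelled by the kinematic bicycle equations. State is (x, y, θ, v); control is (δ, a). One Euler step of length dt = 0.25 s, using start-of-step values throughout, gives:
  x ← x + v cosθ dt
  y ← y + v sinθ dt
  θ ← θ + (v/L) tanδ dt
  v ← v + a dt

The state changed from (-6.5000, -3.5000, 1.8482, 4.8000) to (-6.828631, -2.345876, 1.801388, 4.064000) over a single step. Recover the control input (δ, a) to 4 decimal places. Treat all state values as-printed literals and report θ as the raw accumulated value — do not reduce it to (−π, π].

δ = -0.1165, a = -2.9440

a = (v'−v)/dt = (-0.736000)/0.25 = -2.9440
Δθ = θ'−θ = -0.046812;  (v·dt/L) = 4.8000·0.25/3.0 = 0.400000
tan δ = Δθ·L/(v·dt) = -0.117030  →  δ = -0.1165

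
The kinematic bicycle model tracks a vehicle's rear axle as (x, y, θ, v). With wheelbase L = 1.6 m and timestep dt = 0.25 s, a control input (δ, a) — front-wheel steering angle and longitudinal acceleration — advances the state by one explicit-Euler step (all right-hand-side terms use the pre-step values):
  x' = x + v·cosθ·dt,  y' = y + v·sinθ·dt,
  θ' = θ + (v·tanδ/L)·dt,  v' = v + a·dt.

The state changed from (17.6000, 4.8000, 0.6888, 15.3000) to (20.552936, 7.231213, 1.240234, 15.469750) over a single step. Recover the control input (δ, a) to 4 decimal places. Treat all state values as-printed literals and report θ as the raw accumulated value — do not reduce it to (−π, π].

a = (v'−v)/dt = (0.169750)/0.25 = 0.6790
Δθ = θ'−θ = 0.551434;  (v·dt/L) = 15.3000·0.25/1.6 = 2.390625
tan δ = Δθ·L/(v·dt) = 0.230665  →  δ = 0.2267

δ = 0.2267, a = 0.6790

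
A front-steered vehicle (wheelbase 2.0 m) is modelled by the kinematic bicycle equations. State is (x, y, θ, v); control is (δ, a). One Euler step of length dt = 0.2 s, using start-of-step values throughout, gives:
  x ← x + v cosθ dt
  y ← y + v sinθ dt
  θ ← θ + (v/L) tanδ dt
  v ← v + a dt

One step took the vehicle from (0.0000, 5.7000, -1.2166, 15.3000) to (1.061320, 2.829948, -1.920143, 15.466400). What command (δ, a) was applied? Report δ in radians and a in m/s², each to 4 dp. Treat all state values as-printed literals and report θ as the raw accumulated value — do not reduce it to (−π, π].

a = (v'−v)/dt = (0.166400)/0.2 = 0.8320
Δθ = θ'−θ = -0.703543;  (v·dt/L) = 15.3000·0.2/2.0 = 1.530000
tan δ = Δθ·L/(v·dt) = -0.459832  →  δ = -0.4310

δ = -0.4310, a = 0.8320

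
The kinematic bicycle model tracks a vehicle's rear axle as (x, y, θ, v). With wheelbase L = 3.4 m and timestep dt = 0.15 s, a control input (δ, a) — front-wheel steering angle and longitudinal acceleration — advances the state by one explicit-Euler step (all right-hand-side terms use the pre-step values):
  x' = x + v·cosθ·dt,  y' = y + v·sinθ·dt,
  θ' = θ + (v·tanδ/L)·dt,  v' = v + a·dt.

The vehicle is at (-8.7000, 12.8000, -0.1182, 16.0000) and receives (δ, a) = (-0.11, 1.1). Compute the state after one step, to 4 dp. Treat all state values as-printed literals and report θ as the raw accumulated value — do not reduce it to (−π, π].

x' = -8.7000 + 16.0000·cos(-0.1182)·0.15 = -6.3167
y' = 12.8000 + 16.0000·sin(-0.1182)·0.15 = 12.5170
θ' = -0.1182 + (16.0000/3.4)·tan(-0.11)·0.15 = -0.1962
v' = 16.0000 + 1.1000·0.15 = 16.1650

(-6.3167, 12.5170, -0.1962, 16.1650)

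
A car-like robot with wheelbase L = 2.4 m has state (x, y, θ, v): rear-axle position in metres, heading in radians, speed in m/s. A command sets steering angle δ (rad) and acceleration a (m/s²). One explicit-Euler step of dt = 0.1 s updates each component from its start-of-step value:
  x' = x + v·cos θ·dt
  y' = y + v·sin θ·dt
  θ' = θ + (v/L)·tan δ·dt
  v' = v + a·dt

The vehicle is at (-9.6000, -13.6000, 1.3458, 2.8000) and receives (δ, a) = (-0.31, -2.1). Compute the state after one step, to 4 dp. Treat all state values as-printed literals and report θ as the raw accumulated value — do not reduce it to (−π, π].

x' = -9.6000 + 2.8000·cos(1.3458)·0.1 = -9.5375
y' = -13.6000 + 2.8000·sin(1.3458)·0.1 = -13.3271
θ' = 1.3458 + (2.8000/2.4)·tan(-0.31)·0.1 = 1.3084
v' = 2.8000 − 2.1000·0.1 = 2.5900

(-9.5375, -13.3271, 1.3084, 2.5900)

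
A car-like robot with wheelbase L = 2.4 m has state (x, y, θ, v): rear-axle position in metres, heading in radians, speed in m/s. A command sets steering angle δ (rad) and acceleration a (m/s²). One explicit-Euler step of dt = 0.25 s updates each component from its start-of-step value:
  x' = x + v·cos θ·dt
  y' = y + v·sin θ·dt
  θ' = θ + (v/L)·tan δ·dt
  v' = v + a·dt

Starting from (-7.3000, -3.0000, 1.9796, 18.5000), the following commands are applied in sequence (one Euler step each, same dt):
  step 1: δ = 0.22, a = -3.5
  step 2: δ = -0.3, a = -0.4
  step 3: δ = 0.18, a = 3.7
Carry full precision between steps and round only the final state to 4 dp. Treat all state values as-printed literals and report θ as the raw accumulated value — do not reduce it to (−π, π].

(-13.5951, 8.4062, 2.1748, 18.4500)

after step 1 (δ=0.22, a=-3.5): (-9.138492, 1.243886, 2.410533, 17.625000)
after step 2 (δ=-0.3, a=-0.4): (-12.418802, 4.185757, 1.842611, 17.525000)
after step 3 (δ=0.18, a=3.7): (-13.595081, 8.406151, 2.174800, 18.450000)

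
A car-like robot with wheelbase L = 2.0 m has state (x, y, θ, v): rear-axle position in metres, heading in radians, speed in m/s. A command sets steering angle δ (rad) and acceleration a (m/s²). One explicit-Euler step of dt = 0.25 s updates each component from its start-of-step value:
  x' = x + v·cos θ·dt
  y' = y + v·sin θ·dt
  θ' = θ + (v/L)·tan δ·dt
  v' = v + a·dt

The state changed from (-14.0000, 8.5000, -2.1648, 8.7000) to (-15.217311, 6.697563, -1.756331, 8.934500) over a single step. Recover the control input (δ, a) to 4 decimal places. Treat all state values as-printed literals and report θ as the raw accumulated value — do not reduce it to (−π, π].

δ = 0.3593, a = 0.9380

a = (v'−v)/dt = (0.234500)/0.25 = 0.9380
Δθ = θ'−θ = 0.408469;  (v·dt/L) = 8.7000·0.25/2.0 = 1.087500
tan δ = Δθ·L/(v·dt) = 0.375604  →  δ = 0.3593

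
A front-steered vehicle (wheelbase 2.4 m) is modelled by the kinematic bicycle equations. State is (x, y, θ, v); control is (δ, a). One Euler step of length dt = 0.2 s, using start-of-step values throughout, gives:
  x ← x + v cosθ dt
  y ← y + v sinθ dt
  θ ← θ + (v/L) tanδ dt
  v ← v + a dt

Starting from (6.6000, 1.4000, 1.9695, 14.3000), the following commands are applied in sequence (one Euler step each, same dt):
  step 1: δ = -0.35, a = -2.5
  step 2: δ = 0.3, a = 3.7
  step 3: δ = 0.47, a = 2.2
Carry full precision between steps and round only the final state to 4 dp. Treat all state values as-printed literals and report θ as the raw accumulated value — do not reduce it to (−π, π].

(4.6766, 9.5547, 2.5057, 14.9800)

after step 1 (δ=-0.35, a=-2.5): (5.489679, 4.035676, 1.534508, 13.800000)
after step 2 (δ=0.3, a=3.7): (5.589814, 6.793859, 1.890244, 14.540000)
after step 3 (δ=0.47, a=2.2): (4.676578, 9.554740, 2.505730, 14.980000)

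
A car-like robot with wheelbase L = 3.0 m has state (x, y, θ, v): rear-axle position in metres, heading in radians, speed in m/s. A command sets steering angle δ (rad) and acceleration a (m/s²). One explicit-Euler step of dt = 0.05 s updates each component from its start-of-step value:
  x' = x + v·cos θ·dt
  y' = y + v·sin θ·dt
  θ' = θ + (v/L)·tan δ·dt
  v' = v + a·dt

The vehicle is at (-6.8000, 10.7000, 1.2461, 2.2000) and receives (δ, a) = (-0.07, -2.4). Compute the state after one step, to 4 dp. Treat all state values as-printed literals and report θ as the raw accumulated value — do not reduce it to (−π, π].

x' = -6.8000 + 2.2000·cos(1.2461)·0.05 = -6.7649
y' = 10.7000 + 2.2000·sin(1.2461)·0.05 = 10.8043
θ' = 1.2461 + (2.2000/3.0)·tan(-0.07)·0.05 = 1.2435
v' = 2.2000 − 2.4000·0.05 = 2.0800

(-6.7649, 10.8043, 1.2435, 2.0800)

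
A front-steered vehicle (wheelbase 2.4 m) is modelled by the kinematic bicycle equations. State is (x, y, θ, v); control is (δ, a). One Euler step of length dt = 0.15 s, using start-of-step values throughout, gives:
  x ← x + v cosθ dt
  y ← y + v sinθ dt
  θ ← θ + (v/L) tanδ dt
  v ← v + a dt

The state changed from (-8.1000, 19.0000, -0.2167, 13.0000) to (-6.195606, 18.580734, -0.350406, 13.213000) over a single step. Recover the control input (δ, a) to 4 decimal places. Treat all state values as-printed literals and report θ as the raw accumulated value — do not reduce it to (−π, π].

δ = -0.1631, a = 1.4200

a = (v'−v)/dt = (0.213000)/0.15 = 1.4200
Δθ = θ'−θ = -0.133706;  (v·dt/L) = 13.0000·0.15/2.4 = 0.812500
tan δ = Δθ·L/(v·dt) = -0.164561  →  δ = -0.1631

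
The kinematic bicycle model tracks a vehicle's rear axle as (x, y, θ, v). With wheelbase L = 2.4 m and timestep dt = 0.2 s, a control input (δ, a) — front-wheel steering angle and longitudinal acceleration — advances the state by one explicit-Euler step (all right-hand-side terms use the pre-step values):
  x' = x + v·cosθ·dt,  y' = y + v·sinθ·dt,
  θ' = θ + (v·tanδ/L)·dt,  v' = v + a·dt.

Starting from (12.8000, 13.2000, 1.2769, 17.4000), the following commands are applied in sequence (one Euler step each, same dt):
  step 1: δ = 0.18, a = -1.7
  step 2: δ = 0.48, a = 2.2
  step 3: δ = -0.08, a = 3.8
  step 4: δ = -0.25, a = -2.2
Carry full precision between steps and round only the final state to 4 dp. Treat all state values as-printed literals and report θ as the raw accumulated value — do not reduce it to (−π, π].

(9.5874, 25.6234, 1.7754, 17.8200)

after step 1 (δ=0.18, a=-1.7): (13.808099, 16.530786, 1.540756, 17.060000)
after step 2 (δ=0.48, a=2.2): (13.910582, 19.941247, 2.280891, 17.500000)
after step 3 (δ=-0.08, a=3.8): (11.628913, 22.595297, 2.163975, 18.260000)
after step 4 (δ=-0.25, a=-2.2): (9.587448, 25.623420, 1.775429, 17.820000)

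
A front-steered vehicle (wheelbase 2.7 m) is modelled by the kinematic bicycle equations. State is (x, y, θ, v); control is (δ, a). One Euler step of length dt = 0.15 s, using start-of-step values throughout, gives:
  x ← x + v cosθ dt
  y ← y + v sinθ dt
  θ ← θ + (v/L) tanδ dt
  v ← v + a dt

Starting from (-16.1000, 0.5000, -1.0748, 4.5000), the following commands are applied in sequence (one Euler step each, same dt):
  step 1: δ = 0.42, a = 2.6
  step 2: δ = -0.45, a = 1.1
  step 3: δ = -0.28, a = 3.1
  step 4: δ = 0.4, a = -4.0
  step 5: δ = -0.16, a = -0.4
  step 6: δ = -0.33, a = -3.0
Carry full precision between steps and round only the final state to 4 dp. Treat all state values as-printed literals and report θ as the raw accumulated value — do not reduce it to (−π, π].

(-13.9856, -3.4184, -1.1821, 4.4100)

after step 1 (δ=0.42, a=2.6): (-15.778762, -0.093659, -0.963157, 4.890000)
after step 2 (δ=-0.45, a=1.1): (-15.359984, -0.695861, -1.094387, 5.055000)
after step 3 (δ=-0.28, a=3.1): (-15.012257, -1.369678, -1.175142, 5.520000)
after step 4 (δ=0.4, a=-4.0): (-14.693136, -2.133710, -1.045485, 4.920000)
after step 5 (δ=-0.16, a=-0.4): (-14.323042, -2.772204, -1.089595, 4.860000)
after step 6 (δ=-0.33, a=-3.0): (-13.985628, -3.418419, -1.182077, 4.410000)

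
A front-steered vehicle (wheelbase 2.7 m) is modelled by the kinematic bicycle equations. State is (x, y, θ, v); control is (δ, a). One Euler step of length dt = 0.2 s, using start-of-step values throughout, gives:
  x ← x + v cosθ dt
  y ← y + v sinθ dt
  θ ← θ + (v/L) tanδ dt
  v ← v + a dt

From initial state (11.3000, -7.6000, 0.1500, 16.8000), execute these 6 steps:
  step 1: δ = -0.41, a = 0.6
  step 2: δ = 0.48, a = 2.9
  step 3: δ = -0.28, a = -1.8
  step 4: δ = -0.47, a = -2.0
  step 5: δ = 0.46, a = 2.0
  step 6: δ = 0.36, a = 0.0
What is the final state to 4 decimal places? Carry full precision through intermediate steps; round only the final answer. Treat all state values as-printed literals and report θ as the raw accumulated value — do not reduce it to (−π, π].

after step 1 (δ=-0.41, a=0.6): (14.622271, -7.097888, -0.390874, 16.920000)
after step 2 (δ=0.48, a=2.9): (17.751037, -8.387182, 0.261625, 17.500000)
after step 3 (δ=-0.28, a=-1.8): (21.131936, -7.481906, -0.111131, 17.140000)
after step 4 (δ=-0.47, a=-2.0): (24.538789, -7.862080, -0.756060, 16.740000)
after step 5 (δ=0.46, a=2.0): (26.974610, -10.159009, -0.141703, 17.140000)
after step 6 (δ=0.36, a=0.0): (30.368251, -10.643143, 0.336189, 17.140000)

(30.3683, -10.6431, 0.3362, 17.1400)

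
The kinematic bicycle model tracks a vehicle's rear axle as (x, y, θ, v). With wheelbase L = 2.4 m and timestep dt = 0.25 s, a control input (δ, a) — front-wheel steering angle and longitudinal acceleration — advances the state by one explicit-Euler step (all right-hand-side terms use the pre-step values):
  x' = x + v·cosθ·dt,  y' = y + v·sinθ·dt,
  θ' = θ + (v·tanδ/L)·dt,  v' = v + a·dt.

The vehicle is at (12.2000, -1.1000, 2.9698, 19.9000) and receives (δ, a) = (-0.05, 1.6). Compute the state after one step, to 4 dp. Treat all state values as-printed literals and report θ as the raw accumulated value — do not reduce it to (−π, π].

(7.2982, -0.2495, 2.8661, 20.3000)

x' = 12.2000 + 19.9000·cos(2.9698)·0.25 = 7.2982
y' = -1.1000 + 19.9000·sin(2.9698)·0.25 = -0.2495
θ' = 2.9698 + (19.9000/2.4)·tan(-0.05)·0.25 = 2.8661
v' = 19.9000 + 1.6000·0.25 = 20.3000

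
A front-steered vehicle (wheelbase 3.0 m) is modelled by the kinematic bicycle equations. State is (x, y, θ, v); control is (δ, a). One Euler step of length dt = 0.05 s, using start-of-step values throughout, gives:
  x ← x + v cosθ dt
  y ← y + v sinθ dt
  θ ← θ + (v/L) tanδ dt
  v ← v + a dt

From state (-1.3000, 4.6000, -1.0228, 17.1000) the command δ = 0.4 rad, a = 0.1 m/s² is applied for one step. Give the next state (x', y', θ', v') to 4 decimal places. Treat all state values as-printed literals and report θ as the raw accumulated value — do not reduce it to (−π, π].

(-0.8546, 3.8702, -0.9023, 17.1050)

x' = -1.3000 + 17.1000·cos(-1.0228)·0.05 = -0.8546
y' = 4.6000 + 17.1000·sin(-1.0228)·0.05 = 3.8702
θ' = -1.0228 + (17.1000/3.0)·tan(0.4)·0.05 = -0.9023
v' = 17.1000 + 0.1000·0.05 = 17.1050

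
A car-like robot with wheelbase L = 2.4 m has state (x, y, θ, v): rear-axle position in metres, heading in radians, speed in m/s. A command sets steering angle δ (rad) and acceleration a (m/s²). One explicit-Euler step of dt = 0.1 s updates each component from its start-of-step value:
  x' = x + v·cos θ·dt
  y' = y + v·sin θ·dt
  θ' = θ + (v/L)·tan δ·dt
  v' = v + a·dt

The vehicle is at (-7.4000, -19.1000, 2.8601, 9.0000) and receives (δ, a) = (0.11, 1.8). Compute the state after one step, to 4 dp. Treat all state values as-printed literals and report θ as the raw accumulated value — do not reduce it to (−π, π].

(-8.2646, -18.8500, 2.9015, 9.1800)

x' = -7.4000 + 9.0000·cos(2.8601)·0.1 = -8.2646
y' = -19.1000 + 9.0000·sin(2.8601)·0.1 = -18.8500
θ' = 2.8601 + (9.0000/2.4)·tan(0.11)·0.1 = 2.9015
v' = 9.0000 + 1.8000·0.1 = 9.1800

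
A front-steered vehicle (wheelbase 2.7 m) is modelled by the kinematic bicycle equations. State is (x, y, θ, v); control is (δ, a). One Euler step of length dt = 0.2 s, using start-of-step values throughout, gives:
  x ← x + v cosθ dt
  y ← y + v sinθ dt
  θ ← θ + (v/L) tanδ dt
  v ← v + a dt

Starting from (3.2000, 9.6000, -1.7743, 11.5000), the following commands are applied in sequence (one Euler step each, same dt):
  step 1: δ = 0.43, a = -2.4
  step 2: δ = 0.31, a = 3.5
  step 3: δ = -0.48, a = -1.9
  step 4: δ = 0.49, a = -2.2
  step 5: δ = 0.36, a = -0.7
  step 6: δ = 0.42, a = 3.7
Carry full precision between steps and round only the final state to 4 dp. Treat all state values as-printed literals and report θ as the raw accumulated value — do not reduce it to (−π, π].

after step 1 (δ=0.43, a=-2.4): (2.735166, 7.347462, -1.383623, 11.020000)
after step 2 (δ=0.31, a=3.5): (3.145291, 5.181956, -1.122141, 11.720000)
after step 3 (δ=-0.48, a=-1.9): (4.162012, 3.069940, -1.574108, 11.340000)
after step 4 (δ=0.49, a=-2.2): (4.154501, 0.801952, -1.126062, 10.900000)
after step 5 (δ=0.36, a=-0.7): (5.092377, -1.165988, -0.822152, 10.760000)
after step 6 (δ=0.42, a=3.7): (6.557128, -2.742569, -0.466217, 11.500000)

(6.5571, -2.7426, -0.4662, 11.5000)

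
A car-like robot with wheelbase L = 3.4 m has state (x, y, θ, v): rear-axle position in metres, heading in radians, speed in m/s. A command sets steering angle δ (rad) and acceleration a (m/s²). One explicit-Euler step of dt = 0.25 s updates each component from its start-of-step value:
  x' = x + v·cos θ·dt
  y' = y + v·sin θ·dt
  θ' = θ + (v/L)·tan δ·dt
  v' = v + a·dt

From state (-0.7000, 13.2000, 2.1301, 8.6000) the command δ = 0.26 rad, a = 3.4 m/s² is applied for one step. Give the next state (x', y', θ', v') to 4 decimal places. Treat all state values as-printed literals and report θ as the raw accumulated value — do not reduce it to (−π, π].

x' = -0.7000 + 8.6000·cos(2.1301)·0.25 = -1.8408
y' = 13.2000 + 8.6000·sin(2.1301)·0.25 = 15.0224
θ' = 2.1301 + (8.6000/3.4)·tan(0.26)·0.25 = 2.2983
v' = 8.6000 + 3.4000·0.25 = 9.4500

(-1.8408, 15.0224, 2.2983, 9.4500)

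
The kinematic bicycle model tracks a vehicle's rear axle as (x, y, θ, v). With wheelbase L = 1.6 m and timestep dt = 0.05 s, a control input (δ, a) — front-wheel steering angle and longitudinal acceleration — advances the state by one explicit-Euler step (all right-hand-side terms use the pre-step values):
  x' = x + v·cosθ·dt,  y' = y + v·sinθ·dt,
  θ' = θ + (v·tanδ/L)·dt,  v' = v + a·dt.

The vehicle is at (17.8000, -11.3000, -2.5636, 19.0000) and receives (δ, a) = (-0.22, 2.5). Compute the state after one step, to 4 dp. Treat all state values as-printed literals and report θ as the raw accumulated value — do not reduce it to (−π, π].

x' = 17.8000 + 19.0000·cos(-2.5636)·0.05 = 17.0043
y' = -11.3000 + 19.0000·sin(-2.5636)·0.05 = -11.8190
θ' = -2.5636 + (19.0000/1.6)·tan(-0.22)·0.05 = -2.6964
v' = 19.0000 + 2.5000·0.05 = 19.1250

(17.0043, -11.8190, -2.6964, 19.1250)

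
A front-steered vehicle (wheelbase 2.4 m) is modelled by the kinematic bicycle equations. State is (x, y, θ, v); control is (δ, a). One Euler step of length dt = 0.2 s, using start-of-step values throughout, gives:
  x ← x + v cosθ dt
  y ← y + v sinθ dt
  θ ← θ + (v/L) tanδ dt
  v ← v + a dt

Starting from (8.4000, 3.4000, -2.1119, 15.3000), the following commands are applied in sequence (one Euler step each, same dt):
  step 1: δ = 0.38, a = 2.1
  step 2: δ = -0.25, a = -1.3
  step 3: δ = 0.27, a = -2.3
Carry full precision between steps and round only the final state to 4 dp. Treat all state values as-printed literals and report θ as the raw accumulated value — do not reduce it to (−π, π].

(5.6161, -5.2521, -1.5806, 15.0000)

after step 1 (δ=0.38, a=2.1): (6.823848, 0.777149, -1.602649, 15.720000)
after step 2 (δ=-0.25, a=-1.3): (6.723721, -2.365256, -1.937147, 15.460000)
after step 3 (δ=0.27, a=-2.3): (5.616134, -5.252073, -1.580590, 15.000000)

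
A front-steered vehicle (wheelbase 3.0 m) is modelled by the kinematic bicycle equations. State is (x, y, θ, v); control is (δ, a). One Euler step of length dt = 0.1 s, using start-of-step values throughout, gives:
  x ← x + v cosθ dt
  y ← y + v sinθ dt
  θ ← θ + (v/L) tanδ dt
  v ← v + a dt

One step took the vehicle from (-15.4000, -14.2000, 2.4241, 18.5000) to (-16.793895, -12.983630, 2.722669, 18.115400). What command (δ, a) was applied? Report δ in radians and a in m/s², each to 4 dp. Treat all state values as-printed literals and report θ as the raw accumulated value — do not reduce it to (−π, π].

a = (v'−v)/dt = (-0.384600)/0.1 = -3.8460
Δθ = θ'−θ = 0.298569;  (v·dt/L) = 18.5000·0.1/3.0 = 0.616667
tan δ = Δθ·L/(v·dt) = 0.484166  →  δ = 0.4509

δ = 0.4509, a = -3.8460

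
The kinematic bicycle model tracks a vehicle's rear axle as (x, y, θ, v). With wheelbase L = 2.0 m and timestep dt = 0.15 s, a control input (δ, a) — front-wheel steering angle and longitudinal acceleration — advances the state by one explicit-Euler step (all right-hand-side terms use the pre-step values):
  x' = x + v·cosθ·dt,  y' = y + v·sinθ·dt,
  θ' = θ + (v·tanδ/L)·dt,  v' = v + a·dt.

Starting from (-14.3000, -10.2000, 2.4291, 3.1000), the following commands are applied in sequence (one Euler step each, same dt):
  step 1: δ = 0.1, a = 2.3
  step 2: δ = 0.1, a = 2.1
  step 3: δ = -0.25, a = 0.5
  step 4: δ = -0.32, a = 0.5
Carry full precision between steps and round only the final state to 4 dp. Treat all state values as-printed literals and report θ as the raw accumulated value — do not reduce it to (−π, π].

after step 1 (δ=0.1, a=2.3): (-14.651882, -9.896019, 2.452428, 3.445000)
after step 2 (δ=0.1, a=2.1): (-15.050698, -9.567422, 2.478352, 3.760000)
after step 3 (δ=-0.25, a=0.5): (-15.495130, -9.220182, 2.406345, 3.835000)
after step 4 (δ=-0.32, a=0.5): (-15.921773, -8.834321, 2.311029, 3.910000)

(-15.9218, -8.8343, 2.3110, 3.9100)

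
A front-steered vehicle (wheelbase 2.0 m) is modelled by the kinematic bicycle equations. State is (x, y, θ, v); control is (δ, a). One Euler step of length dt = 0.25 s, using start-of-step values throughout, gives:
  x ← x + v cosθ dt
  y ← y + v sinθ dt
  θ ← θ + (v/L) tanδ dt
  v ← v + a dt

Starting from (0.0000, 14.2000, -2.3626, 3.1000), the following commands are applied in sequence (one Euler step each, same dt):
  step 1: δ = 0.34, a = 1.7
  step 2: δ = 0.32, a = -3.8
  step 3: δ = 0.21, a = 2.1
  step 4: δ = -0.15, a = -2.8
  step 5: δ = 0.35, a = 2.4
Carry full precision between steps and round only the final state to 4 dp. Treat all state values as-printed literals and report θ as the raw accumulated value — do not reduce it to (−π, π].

after step 1 (δ=0.34, a=1.7): (-0.551507, 13.655514, -2.225527, 3.525000)
after step 2 (δ=0.32, a=-3.8): (-1.088140, 12.956496, -2.079509, 2.575000)
after step 3 (δ=0.21, a=2.1): (-1.401680, 12.394262, -2.010903, 3.100000)
after step 4 (δ=-0.15, a=-2.8): (-1.731858, 11.693115, -2.069468, 2.400000)
after step 5 (δ=0.35, a=2.4): (-2.018814, 11.166184, -1.959960, 3.000000)

(-2.0188, 11.1662, -1.9600, 3.0000)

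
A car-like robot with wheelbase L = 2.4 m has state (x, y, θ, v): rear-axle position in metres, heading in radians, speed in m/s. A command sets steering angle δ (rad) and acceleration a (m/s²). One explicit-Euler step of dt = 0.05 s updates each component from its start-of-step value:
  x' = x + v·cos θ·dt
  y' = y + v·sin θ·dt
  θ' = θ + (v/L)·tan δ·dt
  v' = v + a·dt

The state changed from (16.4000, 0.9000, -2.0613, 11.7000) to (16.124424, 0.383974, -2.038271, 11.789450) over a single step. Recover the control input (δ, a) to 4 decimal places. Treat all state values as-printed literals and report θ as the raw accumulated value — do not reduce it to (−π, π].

a = (v'−v)/dt = (0.089450)/0.05 = 1.7890
Δθ = θ'−θ = 0.023029;  (v·dt/L) = 11.7000·0.05/2.4 = 0.243750
tan δ = Δθ·L/(v·dt) = 0.094478  →  δ = 0.0942

δ = 0.0942, a = 1.7890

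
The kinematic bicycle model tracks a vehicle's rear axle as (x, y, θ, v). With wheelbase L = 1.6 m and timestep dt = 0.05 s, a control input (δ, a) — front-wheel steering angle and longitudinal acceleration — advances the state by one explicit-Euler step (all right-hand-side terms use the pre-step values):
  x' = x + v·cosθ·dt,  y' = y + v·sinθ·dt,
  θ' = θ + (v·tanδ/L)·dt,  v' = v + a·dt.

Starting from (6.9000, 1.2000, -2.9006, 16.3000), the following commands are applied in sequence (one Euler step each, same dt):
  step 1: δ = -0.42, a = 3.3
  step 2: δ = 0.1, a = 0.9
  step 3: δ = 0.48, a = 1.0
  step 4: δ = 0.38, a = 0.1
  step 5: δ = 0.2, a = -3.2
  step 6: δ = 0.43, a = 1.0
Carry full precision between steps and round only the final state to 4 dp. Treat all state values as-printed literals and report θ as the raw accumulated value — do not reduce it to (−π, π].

after step 1 (δ=-0.42, a=3.3): (6.108552, 1.005487, -3.128073, 16.465000)
after step 2 (δ=0.1, a=0.9): (5.285377, 0.994357, -3.076448, 16.510000)
after step 3 (δ=0.48, a=1.0): (4.461629, 0.940618, -2.807845, 16.560000)
after step 4 (δ=0.38, a=0.1): (3.679317, 0.669376, -2.601149, 16.565000)
after step 5 (δ=0.2, a=-3.2): (2.969108, 0.243228, -2.496215, 16.405000)
after step 6 (δ=0.43, a=1.0): (2.313833, -0.250153, -2.261100, 16.455000)

(2.3138, -0.2502, -2.2611, 16.4550)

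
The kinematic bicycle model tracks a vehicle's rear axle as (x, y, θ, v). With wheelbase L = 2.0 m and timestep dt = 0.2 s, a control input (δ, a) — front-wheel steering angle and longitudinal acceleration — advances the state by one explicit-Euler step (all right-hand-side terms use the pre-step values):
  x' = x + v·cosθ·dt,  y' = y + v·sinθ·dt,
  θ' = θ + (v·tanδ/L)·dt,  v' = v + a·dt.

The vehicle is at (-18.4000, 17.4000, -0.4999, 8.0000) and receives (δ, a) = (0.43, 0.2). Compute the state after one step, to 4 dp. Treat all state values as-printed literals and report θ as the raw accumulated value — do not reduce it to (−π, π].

x' = -18.4000 + 8.0000·cos(-0.4999)·0.2 = -16.9958
y' = 17.4000 + 8.0000·sin(-0.4999)·0.2 = 16.6331
θ' = -0.4999 + (8.0000/2.0)·tan(0.43)·0.2 = -0.1330
v' = 8.0000 + 0.2000·0.2 = 8.0400

(-16.9958, 16.6331, -0.1330, 8.0400)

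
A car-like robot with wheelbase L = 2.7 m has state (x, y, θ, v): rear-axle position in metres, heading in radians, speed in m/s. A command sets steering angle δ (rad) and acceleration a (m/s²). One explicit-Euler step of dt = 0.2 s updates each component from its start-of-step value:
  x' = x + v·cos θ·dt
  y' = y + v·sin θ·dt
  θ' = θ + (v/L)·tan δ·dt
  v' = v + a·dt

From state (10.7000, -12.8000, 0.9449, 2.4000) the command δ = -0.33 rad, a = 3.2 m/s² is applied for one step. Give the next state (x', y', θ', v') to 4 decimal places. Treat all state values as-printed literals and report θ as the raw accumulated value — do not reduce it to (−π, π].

(10.9812, -12.4110, 0.8840, 3.0400)

x' = 10.7000 + 2.4000·cos(0.9449)·0.2 = 10.9812
y' = -12.8000 + 2.4000·sin(0.9449)·0.2 = -12.4110
θ' = 0.9449 + (2.4000/2.7)·tan(-0.33)·0.2 = 0.8840
v' = 2.4000 + 3.2000·0.2 = 3.0400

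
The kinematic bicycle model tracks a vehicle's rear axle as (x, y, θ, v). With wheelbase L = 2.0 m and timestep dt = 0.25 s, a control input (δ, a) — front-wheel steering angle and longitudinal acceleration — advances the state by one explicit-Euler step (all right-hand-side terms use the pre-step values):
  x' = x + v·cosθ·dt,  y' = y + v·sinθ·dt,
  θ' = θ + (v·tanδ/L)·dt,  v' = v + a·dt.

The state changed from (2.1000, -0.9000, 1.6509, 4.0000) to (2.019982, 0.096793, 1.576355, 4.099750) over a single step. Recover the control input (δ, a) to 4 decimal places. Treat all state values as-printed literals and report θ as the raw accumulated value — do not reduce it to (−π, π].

δ = -0.1480, a = 0.3990

a = (v'−v)/dt = (0.099750)/0.25 = 0.3990
Δθ = θ'−θ = -0.074545;  (v·dt/L) = 4.0000·0.25/2.0 = 0.500000
tan δ = Δθ·L/(v·dt) = -0.149090  →  δ = -0.1480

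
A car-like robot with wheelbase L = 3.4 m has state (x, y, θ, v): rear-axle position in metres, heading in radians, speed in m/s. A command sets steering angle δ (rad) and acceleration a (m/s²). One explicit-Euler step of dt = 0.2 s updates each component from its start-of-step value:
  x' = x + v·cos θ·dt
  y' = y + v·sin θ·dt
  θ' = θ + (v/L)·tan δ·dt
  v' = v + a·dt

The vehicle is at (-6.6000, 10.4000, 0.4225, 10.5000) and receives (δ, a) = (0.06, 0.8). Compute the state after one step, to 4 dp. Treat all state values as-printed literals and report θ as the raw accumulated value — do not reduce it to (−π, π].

x' = -6.6000 + 10.5000·cos(0.4225)·0.2 = -4.6847
y' = 10.4000 + 10.5000·sin(0.4225)·0.2 = 11.2611
θ' = 0.4225 + (10.5000/3.4)·tan(0.06)·0.2 = 0.4596
v' = 10.5000 + 0.8000·0.2 = 10.6600

(-4.6847, 11.2611, 0.4596, 10.6600)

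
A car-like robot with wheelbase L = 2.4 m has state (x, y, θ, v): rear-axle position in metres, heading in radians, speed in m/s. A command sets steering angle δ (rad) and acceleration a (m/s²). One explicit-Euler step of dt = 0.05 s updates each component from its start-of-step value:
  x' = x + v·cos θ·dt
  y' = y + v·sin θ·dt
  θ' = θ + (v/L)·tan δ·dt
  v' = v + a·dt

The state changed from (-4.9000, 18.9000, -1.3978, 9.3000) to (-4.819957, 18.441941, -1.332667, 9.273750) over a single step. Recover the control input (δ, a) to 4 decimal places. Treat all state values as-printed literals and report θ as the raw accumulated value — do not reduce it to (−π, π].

δ = 0.3243, a = -0.5250

a = (v'−v)/dt = (-0.026250)/0.05 = -0.5250
Δθ = θ'−θ = 0.065133;  (v·dt/L) = 9.3000·0.05/2.4 = 0.193750
tan δ = Δθ·L/(v·dt) = 0.336170  →  δ = 0.3243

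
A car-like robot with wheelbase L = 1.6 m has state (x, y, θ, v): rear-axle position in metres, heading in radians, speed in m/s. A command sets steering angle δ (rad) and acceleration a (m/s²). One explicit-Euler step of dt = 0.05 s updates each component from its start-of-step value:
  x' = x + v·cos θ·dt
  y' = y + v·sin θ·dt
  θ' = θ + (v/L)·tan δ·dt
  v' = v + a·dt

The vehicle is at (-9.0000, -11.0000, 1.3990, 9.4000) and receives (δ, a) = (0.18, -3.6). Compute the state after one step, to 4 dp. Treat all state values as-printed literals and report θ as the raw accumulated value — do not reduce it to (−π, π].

(-8.9197, -10.5369, 1.4525, 9.2200)

x' = -9.0000 + 9.4000·cos(1.3990)·0.05 = -8.9197
y' = -11.0000 + 9.4000·sin(1.3990)·0.05 = -10.5369
θ' = 1.3990 + (9.4000/1.6)·tan(0.18)·0.05 = 1.4525
v' = 9.4000 − 3.6000·0.05 = 9.2200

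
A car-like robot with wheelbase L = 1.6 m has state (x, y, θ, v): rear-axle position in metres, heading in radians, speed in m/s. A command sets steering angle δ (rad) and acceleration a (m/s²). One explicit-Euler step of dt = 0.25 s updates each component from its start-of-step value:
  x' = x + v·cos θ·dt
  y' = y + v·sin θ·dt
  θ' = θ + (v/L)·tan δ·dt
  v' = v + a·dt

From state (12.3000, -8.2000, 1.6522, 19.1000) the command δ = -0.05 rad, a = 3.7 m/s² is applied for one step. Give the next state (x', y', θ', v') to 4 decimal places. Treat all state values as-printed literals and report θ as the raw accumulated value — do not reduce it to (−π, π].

(11.9117, -3.4408, 1.5029, 20.0250)

x' = 12.3000 + 19.1000·cos(1.6522)·0.25 = 11.9117
y' = -8.2000 + 19.1000·sin(1.6522)·0.25 = -3.4408
θ' = 1.6522 + (19.1000/1.6)·tan(-0.05)·0.25 = 1.5029
v' = 19.1000 + 3.7000·0.25 = 20.0250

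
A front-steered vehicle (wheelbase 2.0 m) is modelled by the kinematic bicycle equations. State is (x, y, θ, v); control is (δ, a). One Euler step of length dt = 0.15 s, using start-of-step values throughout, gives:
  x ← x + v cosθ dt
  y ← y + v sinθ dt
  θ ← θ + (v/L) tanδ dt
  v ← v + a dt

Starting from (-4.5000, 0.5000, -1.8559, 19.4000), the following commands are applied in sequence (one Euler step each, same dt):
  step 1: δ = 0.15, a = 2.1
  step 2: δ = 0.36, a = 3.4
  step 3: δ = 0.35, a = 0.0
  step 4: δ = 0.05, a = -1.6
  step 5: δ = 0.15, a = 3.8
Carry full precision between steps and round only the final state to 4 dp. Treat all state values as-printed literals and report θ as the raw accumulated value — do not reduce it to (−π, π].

(1.2438, -10.7443, -0.2233, 20.5550)

after step 1 (δ=0.15, a=2.1): (-5.318458, -2.292531, -1.635998, 19.715000)
after step 2 (δ=0.36, a=3.4): (-5.511140, -5.243497, -1.079440, 20.225000)
after step 3 (δ=0.35, a=0.0): (-4.079748, -7.918334, -0.525737, 20.225000)
after step 4 (δ=0.05, a=-1.6): (-1.455693, -9.440824, -0.449830, 19.985000)
after step 5 (δ=0.15, a=3.8): (1.243844, -10.744283, -0.223297, 20.555000)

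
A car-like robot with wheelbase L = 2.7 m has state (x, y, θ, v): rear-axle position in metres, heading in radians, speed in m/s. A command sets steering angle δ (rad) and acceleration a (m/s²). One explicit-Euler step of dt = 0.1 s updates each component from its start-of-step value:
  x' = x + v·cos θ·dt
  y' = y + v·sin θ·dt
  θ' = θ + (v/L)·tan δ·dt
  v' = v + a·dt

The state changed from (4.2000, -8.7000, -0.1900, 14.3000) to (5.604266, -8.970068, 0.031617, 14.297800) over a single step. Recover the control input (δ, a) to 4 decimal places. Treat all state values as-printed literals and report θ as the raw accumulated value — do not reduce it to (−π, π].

a = (v'−v)/dt = (-0.002200)/0.1 = -0.0220
Δθ = θ'−θ = 0.221617;  (v·dt/L) = 14.3000·0.1/2.7 = 0.529630
tan δ = Δθ·L/(v·dt) = 0.418438  →  δ = 0.3963

δ = 0.3963, a = -0.0220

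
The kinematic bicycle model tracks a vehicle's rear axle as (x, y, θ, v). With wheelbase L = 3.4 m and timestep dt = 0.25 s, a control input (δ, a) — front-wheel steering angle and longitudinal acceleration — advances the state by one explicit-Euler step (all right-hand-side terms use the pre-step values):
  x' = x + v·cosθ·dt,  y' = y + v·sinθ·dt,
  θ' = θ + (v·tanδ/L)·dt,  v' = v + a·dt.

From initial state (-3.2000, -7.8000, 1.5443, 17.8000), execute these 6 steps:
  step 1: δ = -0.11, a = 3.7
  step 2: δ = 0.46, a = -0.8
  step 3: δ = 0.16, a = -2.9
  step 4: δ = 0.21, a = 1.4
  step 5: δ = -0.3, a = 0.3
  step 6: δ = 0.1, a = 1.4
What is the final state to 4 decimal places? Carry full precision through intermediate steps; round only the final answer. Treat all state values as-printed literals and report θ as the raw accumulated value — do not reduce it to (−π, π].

(-13.9250, 14.7958, 2.3023, 18.5750)

after step 1 (δ=-0.11, a=3.7): (-3.082105, -3.351562, 1.399746, 18.725000)
after step 2 (δ=0.46, a=-0.8): (-2.285274, 1.261372, 2.081899, 18.525000)
after step 3 (δ=0.16, a=-2.9): (-4.550600, 5.300775, 2.301719, 17.800000)
after step 4 (δ=0.21, a=1.4): (-7.521227, 8.614062, 2.580685, 18.150000)
after step 5 (δ=-0.3, a=0.3): (-11.363458, 11.027809, 2.167857, 18.225000)
after step 6 (δ=0.1, a=1.4): (-13.925047, 14.795789, 2.302313, 18.575000)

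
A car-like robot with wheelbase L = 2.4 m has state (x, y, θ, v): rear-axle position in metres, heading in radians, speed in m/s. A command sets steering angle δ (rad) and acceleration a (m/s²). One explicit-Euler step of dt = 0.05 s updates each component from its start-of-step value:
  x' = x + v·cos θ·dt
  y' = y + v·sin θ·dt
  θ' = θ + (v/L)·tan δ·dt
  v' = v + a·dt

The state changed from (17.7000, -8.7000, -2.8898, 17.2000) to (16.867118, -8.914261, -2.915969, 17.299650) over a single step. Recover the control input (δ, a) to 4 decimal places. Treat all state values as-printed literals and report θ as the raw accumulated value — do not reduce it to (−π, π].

a = (v'−v)/dt = (0.099650)/0.05 = 1.9930
Δθ = θ'−θ = -0.026169;  (v·dt/L) = 17.2000·0.05/2.4 = 0.358333
tan δ = Δθ·L/(v·dt) = -0.073030  →  δ = -0.0729

δ = -0.0729, a = 1.9930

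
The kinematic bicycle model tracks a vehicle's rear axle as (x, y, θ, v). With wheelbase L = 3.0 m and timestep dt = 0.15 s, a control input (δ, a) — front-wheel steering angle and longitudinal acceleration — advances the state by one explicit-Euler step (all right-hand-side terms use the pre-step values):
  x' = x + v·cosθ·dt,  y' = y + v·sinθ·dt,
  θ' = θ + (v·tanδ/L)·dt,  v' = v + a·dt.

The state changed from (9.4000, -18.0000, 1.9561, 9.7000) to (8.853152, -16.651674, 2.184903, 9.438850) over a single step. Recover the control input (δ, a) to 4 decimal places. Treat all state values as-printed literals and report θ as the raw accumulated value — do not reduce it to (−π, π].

δ = 0.4408, a = -1.7410

a = (v'−v)/dt = (-0.261150)/0.15 = -1.7410
Δθ = θ'−θ = 0.228803;  (v·dt/L) = 9.7000·0.15/3.0 = 0.485000
tan δ = Δθ·L/(v·dt) = 0.471759  →  δ = 0.4408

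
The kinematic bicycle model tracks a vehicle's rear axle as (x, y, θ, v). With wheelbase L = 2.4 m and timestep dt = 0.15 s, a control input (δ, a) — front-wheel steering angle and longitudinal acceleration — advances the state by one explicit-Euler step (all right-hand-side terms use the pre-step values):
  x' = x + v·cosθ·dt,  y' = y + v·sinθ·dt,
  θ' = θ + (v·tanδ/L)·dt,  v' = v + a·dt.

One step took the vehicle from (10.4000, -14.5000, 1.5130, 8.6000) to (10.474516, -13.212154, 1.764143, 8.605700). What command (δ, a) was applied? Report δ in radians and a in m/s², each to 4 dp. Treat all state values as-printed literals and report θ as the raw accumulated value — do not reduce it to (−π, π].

a = (v'−v)/dt = (0.005700)/0.15 = 0.0380
Δθ = θ'−θ = 0.251143;  (v·dt/L) = 8.6000·0.15/2.4 = 0.537500
tan δ = Δθ·L/(v·dt) = 0.467243  →  δ = 0.4371

δ = 0.4371, a = 0.0380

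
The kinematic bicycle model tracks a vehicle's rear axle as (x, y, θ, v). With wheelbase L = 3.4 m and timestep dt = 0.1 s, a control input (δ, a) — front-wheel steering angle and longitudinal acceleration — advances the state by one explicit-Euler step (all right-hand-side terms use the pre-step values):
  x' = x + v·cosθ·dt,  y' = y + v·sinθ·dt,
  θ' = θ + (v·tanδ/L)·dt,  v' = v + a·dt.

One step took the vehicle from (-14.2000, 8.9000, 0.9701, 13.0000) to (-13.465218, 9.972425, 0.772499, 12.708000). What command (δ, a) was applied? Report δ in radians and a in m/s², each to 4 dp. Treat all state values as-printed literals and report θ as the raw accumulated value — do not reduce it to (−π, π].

a = (v'−v)/dt = (-0.292000)/0.1 = -2.9200
Δθ = θ'−θ = -0.197601;  (v·dt/L) = 13.0000·0.1/3.4 = 0.382353
tan δ = Δθ·L/(v·dt) = -0.516803  →  δ = -0.4770

δ = -0.4770, a = -2.9200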